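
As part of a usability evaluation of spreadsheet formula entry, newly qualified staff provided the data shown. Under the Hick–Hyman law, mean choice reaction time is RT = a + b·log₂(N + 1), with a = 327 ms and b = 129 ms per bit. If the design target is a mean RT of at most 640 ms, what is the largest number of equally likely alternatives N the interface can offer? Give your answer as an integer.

Set 327 + 129·log₂(N + 1) ≤ 640.
log₂(N + 1) ≤ (640 − 327) / 129 = 2.4264.
N + 1 ≤ 2^2.4264 = 5.3755.
N ≤ 4.3755, so the largest integer N is 4.

4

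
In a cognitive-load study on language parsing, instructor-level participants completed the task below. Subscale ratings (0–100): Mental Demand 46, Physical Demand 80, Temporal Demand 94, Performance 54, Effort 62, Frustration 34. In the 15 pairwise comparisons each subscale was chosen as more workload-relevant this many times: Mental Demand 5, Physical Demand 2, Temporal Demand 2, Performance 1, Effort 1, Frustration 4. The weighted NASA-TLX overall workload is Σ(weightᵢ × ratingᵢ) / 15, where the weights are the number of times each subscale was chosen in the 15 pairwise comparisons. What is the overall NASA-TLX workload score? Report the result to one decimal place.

55.3

The tallies are the weights (they sum to 15).
Weighted sum = 5·46 + 2·80 + 2·94 + 1·54 + 1·62 + 4·34
            = 230 + 160 + 188 + 54 + 62 + 136 = 830.
Overall workload = 830 / 15 = 55.3333 ≈ 55.3.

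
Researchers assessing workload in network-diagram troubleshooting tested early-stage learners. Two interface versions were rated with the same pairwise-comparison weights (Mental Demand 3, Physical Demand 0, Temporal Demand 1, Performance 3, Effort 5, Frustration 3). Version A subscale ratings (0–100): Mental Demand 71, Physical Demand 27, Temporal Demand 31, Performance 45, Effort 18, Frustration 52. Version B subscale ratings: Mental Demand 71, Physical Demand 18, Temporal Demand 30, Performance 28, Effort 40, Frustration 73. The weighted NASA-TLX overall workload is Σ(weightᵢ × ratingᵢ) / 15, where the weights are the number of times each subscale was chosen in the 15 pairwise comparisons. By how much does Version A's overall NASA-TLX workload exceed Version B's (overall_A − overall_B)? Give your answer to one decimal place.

Version A weighted sum = 3·71 + 0·27 + 1·31 + 3·45 + 5·18 + 3·52 = 213 + 0 + 31 + 135 + 90 + 156 = 625; overall_A = 625/15 = 41.6667.
Version B weighted sum = 3·71 + 0·18 + 1·30 + 3·28 + 5·40 + 3·73 = 213 + 0 + 30 + 84 + 200 + 219 = 746; overall_B = 746/15 = 49.7333.
Difference = 41.6667 − 49.7333 = -8.0666 ≈ -8.1.

-8.1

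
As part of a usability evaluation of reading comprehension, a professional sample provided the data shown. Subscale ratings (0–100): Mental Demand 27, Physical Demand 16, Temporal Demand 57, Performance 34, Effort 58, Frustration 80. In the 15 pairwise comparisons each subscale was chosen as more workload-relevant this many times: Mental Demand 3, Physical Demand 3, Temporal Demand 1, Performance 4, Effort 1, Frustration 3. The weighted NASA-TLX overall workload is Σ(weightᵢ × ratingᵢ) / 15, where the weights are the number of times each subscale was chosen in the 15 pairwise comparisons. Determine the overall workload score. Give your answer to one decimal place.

41.3

The tallies are the weights (they sum to 15).
Weighted sum = 3·27 + 3·16 + 1·57 + 4·34 + 1·58 + 3·80
            = 81 + 48 + 57 + 136 + 58 + 240 = 620.
Overall workload = 620 / 15 = 41.3333 ≈ 41.3.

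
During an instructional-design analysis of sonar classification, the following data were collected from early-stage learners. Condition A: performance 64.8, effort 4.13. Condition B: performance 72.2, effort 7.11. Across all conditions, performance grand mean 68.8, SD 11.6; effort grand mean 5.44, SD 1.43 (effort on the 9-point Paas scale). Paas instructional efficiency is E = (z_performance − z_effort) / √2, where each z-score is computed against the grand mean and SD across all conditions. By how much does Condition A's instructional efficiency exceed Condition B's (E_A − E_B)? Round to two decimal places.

Condition A: z_P = (64.8 − 68.8)/11.6 = -0.3448; z_E = (4.13 − 5.44)/1.43 = -0.9161; E_A = (-0.3448 − (-0.9161))/√2 = 0.4040.
Condition B: z_P = (72.2 − 68.8)/11.6 = 0.2931; z_E = (7.11 − 5.44)/1.43 = 1.1678; E_B = (0.2931 − 1.1678)/√2 = -0.6185.
E_A − E_B = 0.4040 − (-0.6185) = 1.0225 ≈ 1.02.

1.02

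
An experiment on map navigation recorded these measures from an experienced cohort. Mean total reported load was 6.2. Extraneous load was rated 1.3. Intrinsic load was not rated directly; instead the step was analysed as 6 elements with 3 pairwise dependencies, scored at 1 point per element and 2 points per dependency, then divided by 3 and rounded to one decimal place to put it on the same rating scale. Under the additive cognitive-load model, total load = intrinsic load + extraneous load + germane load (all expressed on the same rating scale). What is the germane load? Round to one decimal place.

Intrinsic (element-interactivity): (6 × 1 + 3 × 2) / 3 = 12 / 3 = 4.0000 → 4.0.
germane load = total − intrinsic − extraneous
             = 6.2 − 4.0 − 1.3 = 0.9.

0.9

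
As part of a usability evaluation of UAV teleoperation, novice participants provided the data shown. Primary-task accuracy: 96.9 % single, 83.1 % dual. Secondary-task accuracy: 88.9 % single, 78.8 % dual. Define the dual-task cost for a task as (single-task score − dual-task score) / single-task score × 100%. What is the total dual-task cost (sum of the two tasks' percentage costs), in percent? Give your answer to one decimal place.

25.6

Primary cost = (96.9 − 83.1) / 96.9 × 100% = 14.2415%.
Secondary cost = (88.9 − 78.8) / 88.9 × 100% = 11.3611%.
Total = 14.2415% + 11.3611% = 25.6026% ≈ 25.6%.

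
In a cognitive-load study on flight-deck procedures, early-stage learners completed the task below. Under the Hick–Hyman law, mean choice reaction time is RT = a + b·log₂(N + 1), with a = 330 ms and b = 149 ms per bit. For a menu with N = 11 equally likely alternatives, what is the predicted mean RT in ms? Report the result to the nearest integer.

log₂(11 + 1) = log₂(12) = 3.5850.
RT = 330 + 149 × 3.5850 = 330 + 534.1650 = 864.1650 ms.
≈ 864 ms.

864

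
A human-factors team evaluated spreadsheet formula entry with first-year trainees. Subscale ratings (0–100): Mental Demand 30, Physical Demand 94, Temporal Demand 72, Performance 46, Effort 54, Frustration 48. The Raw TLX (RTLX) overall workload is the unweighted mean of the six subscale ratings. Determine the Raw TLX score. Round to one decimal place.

57.3

Sum of ratings = 30 + 94 + 72 + 46 + 54 + 48 = 344.
RTLX = 344 / 6 = 57.3333 ≈ 57.3.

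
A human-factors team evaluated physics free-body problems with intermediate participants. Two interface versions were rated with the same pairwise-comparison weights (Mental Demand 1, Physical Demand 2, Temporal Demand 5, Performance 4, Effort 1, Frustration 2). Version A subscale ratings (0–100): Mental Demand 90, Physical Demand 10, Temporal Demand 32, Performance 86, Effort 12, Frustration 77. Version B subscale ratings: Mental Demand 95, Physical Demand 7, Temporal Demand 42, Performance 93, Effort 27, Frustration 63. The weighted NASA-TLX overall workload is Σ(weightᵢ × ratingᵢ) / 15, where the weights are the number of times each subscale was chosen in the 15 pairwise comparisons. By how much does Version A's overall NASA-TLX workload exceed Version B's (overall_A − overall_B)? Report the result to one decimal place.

-4.3

Version A weighted sum = 1·90 + 2·10 + 5·32 + 4·86 + 1·12 + 2·77 = 90 + 20 + 160 + 344 + 12 + 154 = 780; overall_A = 780/15 = 52.0000.
Version B weighted sum = 1·95 + 2·7 + 5·42 + 4·93 + 1·27 + 2·63 = 95 + 14 + 210 + 372 + 27 + 126 = 844; overall_B = 844/15 = 56.2667.
Difference = 52.0000 − 56.2667 = -4.2667 ≈ -4.3.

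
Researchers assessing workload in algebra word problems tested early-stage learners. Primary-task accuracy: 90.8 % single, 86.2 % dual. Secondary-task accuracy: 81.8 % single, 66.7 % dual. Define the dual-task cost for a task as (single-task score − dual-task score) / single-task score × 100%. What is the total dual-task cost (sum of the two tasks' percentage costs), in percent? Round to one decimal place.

23.5

Primary cost = (90.8 − 86.2) / 90.8 × 100% = 5.0661%.
Secondary cost = (81.8 − 66.7) / 81.8 × 100% = 18.4597%.
Total = 5.0661% + 18.4597% = 23.5258% ≈ 23.5%.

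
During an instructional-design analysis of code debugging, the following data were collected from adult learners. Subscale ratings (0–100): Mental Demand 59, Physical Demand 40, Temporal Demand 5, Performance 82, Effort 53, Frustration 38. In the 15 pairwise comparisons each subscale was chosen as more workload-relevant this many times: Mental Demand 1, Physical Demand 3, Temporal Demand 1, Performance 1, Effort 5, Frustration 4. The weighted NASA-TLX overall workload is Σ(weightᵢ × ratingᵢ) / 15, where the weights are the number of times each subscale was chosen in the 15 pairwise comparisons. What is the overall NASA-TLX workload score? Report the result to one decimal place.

The tallies are the weights (they sum to 15).
Weighted sum = 1·59 + 3·40 + 1·5 + 1·82 + 5·53 + 4·38
            = 59 + 120 + 5 + 82 + 265 + 152 = 683.
Overall workload = 683 / 15 = 45.5333 ≈ 45.5.

45.5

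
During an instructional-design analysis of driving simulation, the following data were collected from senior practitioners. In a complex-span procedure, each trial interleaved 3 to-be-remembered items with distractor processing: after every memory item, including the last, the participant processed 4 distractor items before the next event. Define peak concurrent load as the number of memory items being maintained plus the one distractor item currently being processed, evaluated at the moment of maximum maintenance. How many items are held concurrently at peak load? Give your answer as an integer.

Maintenance is greatest during the distractor(s) after memory item 3: all 3 memory items are being held.
One distractor item is concurrently being processed.
Peak concurrent load = 3 + 1 = 4 items.

4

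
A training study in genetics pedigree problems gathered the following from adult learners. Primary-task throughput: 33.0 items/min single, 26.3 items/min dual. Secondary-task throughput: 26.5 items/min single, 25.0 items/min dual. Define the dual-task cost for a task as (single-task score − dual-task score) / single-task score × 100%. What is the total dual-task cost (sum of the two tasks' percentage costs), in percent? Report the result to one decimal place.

Primary cost = (33.0 − 26.3) / 33.0 × 100% = 20.3030%.
Secondary cost = (26.5 − 25.0) / 26.5 × 100% = 5.6604%.
Total = 20.3030% + 5.6604% = 25.9634% ≈ 26.0%.

26.0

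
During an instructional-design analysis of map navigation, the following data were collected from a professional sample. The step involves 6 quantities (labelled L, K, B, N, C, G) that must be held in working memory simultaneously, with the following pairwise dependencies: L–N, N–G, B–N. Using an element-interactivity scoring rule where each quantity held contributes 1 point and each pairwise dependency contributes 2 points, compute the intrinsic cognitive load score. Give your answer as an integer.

Count of quantities held simultaneously: 6.
Count of pairwise dependencies listed: 3.
Element contribution: 6 × 1 = 6.
Interaction contribution: 3 × 2 = 6.
Intrinsic load = 6 + 6 = 12.

12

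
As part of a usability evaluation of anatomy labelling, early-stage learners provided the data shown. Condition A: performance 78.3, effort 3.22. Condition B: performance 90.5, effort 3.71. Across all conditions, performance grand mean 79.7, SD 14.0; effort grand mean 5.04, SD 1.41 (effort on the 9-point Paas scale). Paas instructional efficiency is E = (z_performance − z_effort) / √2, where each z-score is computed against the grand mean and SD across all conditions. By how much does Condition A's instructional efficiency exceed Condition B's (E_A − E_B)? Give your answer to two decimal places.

-0.37

Condition A: z_P = (78.3 − 79.7)/14.0 = -0.1000; z_E = (3.22 − 5.04)/1.41 = -1.2908; E_A = (-0.1000 − (-1.2908))/√2 = 0.8420.
Condition B: z_P = (90.5 − 79.7)/14.0 = 0.7714; z_E = (3.71 − 5.04)/1.41 = -0.9433; E_B = (0.7714 − (-0.9433))/√2 = 1.2125.
E_A − E_B = 0.8420 − 1.2125 = -0.3705 ≈ -0.37.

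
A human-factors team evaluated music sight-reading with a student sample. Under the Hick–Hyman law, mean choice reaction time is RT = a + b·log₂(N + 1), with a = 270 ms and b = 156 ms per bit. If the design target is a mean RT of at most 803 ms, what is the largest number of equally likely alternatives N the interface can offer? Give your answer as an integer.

Set 270 + 156·log₂(N + 1) ≤ 803.
log₂(N + 1) ≤ (803 − 270) / 156 = 3.4167.
N + 1 ≤ 2^3.4167 = 10.6790.
N ≤ 9.6790, so the largest integer N is 9.

9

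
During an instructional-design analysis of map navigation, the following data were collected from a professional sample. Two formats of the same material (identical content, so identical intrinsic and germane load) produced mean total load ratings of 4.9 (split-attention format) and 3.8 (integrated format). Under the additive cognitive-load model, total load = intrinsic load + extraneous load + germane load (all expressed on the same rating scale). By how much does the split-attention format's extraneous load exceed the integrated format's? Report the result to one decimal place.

1.1

Intrinsic and germane load are equal across formats, so the difference in total load equals the difference in extraneous load.
Extraneous-load difference = 4.9 − 3.8 = 1.1.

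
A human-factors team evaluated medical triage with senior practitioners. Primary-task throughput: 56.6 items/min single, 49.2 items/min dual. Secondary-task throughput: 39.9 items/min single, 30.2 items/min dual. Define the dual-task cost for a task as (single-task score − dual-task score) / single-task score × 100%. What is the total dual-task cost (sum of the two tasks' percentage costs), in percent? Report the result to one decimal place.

Primary cost = (56.6 − 49.2) / 56.6 × 100% = 13.0742%.
Secondary cost = (39.9 − 30.2) / 39.9 × 100% = 24.3108%.
Total = 13.0742% + 24.3108% = 37.3850% ≈ 37.4%.

37.4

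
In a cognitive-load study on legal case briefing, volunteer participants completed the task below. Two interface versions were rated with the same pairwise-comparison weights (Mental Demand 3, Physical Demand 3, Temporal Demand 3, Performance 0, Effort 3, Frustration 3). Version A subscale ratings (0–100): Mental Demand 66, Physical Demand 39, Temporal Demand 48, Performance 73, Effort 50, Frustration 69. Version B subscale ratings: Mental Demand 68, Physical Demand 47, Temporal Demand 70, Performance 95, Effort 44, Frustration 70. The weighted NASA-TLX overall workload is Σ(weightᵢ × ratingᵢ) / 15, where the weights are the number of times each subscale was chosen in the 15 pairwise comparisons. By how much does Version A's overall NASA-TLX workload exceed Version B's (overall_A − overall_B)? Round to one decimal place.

Version A weighted sum = 3·66 + 3·39 + 3·48 + 0·73 + 3·50 + 3·69 = 198 + 117 + 144 + 0 + 150 + 207 = 816; overall_A = 816/15 = 54.4000.
Version B weighted sum = 3·68 + 3·47 + 3·70 + 0·95 + 3·44 + 3·70 = 204 + 141 + 210 + 0 + 132 + 210 = 897; overall_B = 897/15 = 59.8000.
Difference = 54.4000 − 59.8000 = -5.4000 ≈ -5.4.

-5.4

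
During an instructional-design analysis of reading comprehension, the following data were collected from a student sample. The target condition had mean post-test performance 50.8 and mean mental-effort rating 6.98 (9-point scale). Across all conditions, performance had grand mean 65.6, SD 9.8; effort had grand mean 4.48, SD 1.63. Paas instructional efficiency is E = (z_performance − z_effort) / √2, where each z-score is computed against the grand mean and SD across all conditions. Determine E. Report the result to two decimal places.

z_performance = (50.8 − 65.6) / 9.8 = -14.8000 / 9.8 = -1.5102.
z_effort = (6.98 − 4.48) / 1.63 = 2.5000 / 1.63 = 1.5337.
z_P − z_E = -1.5102 − 1.5337 = -3.0439.
E = -3.0439 / √2 = -3.0439 / 1.41421 = -2.1524 ≈ -2.15.

-2.15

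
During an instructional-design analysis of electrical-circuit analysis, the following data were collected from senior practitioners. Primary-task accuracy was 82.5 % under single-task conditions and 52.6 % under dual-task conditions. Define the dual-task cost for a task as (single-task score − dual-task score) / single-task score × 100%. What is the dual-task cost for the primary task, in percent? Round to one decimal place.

36.2

Cost = (82.5 − 52.6) / 82.5 × 100%
     = 29.9000 / 82.5 × 100% = 36.2424%.
≈ 36.2%.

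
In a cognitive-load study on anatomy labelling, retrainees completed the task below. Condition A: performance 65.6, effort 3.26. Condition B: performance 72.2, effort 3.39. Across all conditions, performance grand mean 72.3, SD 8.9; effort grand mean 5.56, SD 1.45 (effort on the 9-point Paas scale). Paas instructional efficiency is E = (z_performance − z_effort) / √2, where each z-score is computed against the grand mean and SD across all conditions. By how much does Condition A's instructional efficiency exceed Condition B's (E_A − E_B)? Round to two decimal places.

-0.46

Condition A: z_P = (65.6 − 72.3)/8.9 = -0.7528; z_E = (3.26 − 5.56)/1.45 = -1.5862; E_A = (-0.7528 − (-1.5862))/√2 = 0.5893.
Condition B: z_P = (72.2 − 72.3)/8.9 = -0.0112; z_E = (3.39 − 5.56)/1.45 = -1.4966; E_B = (-0.0112 − (-1.4966))/√2 = 1.0503.
E_A − E_B = 0.5893 − 1.0503 = -0.4610 ≈ -0.46.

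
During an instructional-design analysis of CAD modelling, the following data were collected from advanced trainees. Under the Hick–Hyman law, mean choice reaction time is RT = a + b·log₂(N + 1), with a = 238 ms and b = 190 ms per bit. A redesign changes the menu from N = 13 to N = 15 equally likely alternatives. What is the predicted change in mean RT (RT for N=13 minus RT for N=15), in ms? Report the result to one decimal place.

RT(13) = 238 + 190·log₂(14) = 238 + 190·3.8074 = 961.4060 ms.
RT(15) = 238 + 190·log₂(16) = 238 + 190·4.0000 = 998.0000 ms.
Difference = 961.4060 − 998.0000 = -36.5940 ≈ -36.6 ms.

-36.6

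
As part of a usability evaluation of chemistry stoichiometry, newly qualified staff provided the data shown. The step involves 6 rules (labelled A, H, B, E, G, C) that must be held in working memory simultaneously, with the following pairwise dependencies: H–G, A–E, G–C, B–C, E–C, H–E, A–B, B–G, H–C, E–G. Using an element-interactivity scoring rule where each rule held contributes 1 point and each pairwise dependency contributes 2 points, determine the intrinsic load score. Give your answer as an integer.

Count of rules held simultaneously: 6.
Count of pairwise dependencies listed: 10.
Element contribution: 6 × 1 = 6.
Interaction contribution: 10 × 2 = 20.
Intrinsic load = 6 + 20 = 26.

26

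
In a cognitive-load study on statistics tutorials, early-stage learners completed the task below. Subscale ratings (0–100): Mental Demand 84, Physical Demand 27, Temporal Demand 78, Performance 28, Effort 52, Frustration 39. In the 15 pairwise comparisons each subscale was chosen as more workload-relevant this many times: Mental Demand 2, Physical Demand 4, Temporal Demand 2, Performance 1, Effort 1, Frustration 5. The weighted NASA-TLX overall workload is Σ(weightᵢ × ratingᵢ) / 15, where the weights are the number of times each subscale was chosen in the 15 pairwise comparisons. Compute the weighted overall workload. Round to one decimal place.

The tallies are the weights (they sum to 15).
Weighted sum = 2·84 + 4·27 + 2·78 + 1·28 + 1·52 + 5·39
            = 168 + 108 + 156 + 28 + 52 + 195 = 707.
Overall workload = 707 / 15 = 47.1333 ≈ 47.1.

47.1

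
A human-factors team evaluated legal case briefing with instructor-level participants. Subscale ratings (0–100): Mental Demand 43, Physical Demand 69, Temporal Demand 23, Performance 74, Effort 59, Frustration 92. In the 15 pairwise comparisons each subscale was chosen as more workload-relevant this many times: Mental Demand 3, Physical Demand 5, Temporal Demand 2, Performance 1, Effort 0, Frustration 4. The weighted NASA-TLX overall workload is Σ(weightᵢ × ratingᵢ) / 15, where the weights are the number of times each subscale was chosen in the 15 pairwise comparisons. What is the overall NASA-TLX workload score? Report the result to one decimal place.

The tallies are the weights (they sum to 15).
Weighted sum = 3·43 + 5·69 + 2·23 + 1·74 + 0·59 + 4·92
            = 129 + 345 + 46 + 74 + 0 + 368 = 962.
Overall workload = 962 / 15 = 64.1333 ≈ 64.1.

64.1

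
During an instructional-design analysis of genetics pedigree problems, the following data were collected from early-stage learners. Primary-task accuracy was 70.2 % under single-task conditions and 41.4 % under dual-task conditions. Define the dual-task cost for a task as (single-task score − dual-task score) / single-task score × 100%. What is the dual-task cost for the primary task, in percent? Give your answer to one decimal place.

41.0

Cost = (70.2 − 41.4) / 70.2 × 100%
     = 28.8000 / 70.2 × 100% = 41.0256%.
≈ 41.0%.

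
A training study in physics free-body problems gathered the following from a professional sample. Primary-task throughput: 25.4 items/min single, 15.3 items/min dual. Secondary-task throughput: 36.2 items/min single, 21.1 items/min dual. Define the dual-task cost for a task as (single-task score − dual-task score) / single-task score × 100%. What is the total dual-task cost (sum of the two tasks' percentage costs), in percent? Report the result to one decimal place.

Primary cost = (25.4 − 15.3) / 25.4 × 100% = 39.7638%.
Secondary cost = (36.2 − 21.1) / 36.2 × 100% = 41.7127%.
Total = 39.7638% + 41.7127% = 81.4765% ≈ 81.5%.

81.5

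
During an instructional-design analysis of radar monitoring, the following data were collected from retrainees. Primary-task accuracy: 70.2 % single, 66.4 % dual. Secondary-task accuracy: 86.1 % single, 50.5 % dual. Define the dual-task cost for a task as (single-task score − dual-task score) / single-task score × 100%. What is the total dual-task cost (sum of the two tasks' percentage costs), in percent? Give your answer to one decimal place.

46.8

Primary cost = (70.2 − 66.4) / 70.2 × 100% = 5.4131%.
Secondary cost = (86.1 − 50.5) / 86.1 × 100% = 41.3473%.
Total = 5.4131% + 41.3473% = 46.7604% ≈ 46.8%.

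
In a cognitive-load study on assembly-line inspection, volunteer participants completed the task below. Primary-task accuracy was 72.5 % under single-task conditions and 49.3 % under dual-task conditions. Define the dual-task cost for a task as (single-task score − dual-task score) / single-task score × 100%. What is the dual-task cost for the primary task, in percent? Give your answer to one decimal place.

Cost = (72.5 − 49.3) / 72.5 × 100%
     = 23.2000 / 72.5 × 100% = 32.0000%.
≈ 32.0%.

32.0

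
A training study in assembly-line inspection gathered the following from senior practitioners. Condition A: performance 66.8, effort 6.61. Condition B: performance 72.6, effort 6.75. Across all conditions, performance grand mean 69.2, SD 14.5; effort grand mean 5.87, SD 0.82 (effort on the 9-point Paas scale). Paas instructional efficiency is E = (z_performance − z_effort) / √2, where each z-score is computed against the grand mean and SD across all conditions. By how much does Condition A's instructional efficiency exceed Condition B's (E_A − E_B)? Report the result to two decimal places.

Condition A: z_P = (66.8 − 69.2)/14.5 = -0.1655; z_E = (6.61 − 5.87)/0.82 = 0.9024; E_A = (-0.1655 − 0.9024)/√2 = -0.7551.
Condition B: z_P = (72.6 − 69.2)/14.5 = 0.2345; z_E = (6.75 − 5.87)/0.82 = 1.0732; E_B = (0.2345 − 1.0732)/√2 = -0.5931.
E_A − E_B = -0.7551 − (-0.5931) = -0.1620 ≈ -0.16.

-0.16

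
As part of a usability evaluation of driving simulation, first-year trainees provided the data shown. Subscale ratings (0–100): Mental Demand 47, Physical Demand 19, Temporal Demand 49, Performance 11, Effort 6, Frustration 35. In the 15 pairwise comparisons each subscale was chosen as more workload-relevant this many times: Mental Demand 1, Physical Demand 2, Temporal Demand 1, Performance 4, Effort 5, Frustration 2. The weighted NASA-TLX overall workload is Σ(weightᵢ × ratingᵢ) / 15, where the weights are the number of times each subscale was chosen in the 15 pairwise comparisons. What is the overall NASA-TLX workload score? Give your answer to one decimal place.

18.5

The tallies are the weights (they sum to 15).
Weighted sum = 1·47 + 2·19 + 1·49 + 4·11 + 5·6 + 2·35
            = 47 + 38 + 49 + 44 + 30 + 70 = 278.
Overall workload = 278 / 15 = 18.5333 ≈ 18.5.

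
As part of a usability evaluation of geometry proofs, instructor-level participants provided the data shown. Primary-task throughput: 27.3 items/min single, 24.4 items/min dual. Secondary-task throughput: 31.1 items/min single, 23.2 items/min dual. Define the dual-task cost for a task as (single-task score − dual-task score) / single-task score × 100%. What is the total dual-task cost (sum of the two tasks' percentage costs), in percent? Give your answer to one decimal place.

Primary cost = (27.3 − 24.4) / 27.3 × 100% = 10.6227%.
Secondary cost = (31.1 − 23.2) / 31.1 × 100% = 25.4019%.
Total = 10.6227% + 25.4019% = 36.0246% ≈ 36.0%.

36.0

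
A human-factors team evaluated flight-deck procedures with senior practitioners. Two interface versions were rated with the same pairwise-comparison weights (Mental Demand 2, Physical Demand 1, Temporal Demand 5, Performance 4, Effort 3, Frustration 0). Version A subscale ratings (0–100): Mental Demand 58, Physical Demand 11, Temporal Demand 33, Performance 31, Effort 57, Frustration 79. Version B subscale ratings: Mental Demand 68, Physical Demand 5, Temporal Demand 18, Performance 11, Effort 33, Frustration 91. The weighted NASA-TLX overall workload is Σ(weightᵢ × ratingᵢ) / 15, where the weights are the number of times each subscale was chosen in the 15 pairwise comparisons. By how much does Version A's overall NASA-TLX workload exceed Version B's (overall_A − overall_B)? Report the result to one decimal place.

14.2

Version A weighted sum = 2·58 + 1·11 + 5·33 + 4·31 + 3·57 + 0·79 = 116 + 11 + 165 + 124 + 171 + 0 = 587; overall_A = 587/15 = 39.1333.
Version B weighted sum = 2·68 + 1·5 + 5·18 + 4·11 + 3·33 + 0·91 = 136 + 5 + 90 + 44 + 99 + 0 = 374; overall_B = 374/15 = 24.9333.
Difference = 39.1333 − 24.9333 = 14.2000 ≈ 14.2.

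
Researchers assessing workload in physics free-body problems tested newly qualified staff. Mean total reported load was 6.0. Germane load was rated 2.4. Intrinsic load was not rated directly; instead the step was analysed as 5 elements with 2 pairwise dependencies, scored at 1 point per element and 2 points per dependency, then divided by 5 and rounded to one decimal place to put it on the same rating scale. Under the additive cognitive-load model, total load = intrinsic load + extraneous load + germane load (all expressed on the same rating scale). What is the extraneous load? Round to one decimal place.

1.8

Intrinsic (element-interactivity): (5 × 1 + 2 × 2) / 5 = 9 / 5 = 1.8000 → 1.8.
extraneous load = total − intrinsic − germane
             = 6.0 − 1.8 − 2.4 = 1.8.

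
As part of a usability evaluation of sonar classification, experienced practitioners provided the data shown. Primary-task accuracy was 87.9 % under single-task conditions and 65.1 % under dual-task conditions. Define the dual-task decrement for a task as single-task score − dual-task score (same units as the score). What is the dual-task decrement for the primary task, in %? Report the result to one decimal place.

22.8

Decrement = 87.9 − 65.1 = 22.8000 % ≈ 22.8 %.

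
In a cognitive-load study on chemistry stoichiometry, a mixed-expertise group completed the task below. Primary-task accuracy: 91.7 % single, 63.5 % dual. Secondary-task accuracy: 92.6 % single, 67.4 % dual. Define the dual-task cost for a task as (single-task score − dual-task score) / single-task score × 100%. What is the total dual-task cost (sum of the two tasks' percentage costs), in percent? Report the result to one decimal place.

58.0

Primary cost = (91.7 − 63.5) / 91.7 × 100% = 30.7525%.
Secondary cost = (92.6 − 67.4) / 92.6 × 100% = 27.2138%.
Total = 30.7525% + 27.2138% = 57.9663% ≈ 58.0%.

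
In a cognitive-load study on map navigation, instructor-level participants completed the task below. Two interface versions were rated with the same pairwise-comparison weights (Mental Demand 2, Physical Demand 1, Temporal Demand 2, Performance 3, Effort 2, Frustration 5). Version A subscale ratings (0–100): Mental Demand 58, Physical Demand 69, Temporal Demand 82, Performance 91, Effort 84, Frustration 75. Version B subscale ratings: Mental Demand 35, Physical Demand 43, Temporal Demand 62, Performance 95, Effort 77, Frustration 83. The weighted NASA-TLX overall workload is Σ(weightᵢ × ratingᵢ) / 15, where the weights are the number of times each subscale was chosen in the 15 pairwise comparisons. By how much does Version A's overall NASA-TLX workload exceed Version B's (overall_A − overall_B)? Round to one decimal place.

Version A weighted sum = 2·58 + 1·69 + 2·82 + 3·91 + 2·84 + 5·75 = 116 + 69 + 164 + 273 + 168 + 375 = 1165; overall_A = 1165/15 = 77.6667.
Version B weighted sum = 2·35 + 1·43 + 2·62 + 3·95 + 2·77 + 5·83 = 70 + 43 + 124 + 285 + 154 + 415 = 1091; overall_B = 1091/15 = 72.7333.
Difference = 77.6667 − 72.7333 = 4.9334 ≈ 4.9.

4.9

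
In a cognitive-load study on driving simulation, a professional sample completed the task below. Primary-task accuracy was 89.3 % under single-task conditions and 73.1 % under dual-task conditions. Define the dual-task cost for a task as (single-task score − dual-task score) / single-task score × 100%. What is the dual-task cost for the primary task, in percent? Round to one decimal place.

18.1

Cost = (89.3 − 73.1) / 89.3 × 100%
     = 16.2000 / 89.3 × 100% = 18.1411%.
≈ 18.1%.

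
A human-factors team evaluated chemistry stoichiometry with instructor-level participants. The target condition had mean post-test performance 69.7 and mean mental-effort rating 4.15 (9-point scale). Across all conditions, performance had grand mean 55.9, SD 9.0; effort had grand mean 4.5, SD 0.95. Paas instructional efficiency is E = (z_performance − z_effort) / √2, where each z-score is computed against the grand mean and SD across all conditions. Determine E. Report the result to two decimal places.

1.34

z_performance = (69.7 − 55.9) / 9.0 = 13.8000 / 9.0 = 1.5333.
z_effort = (4.15 − 4.5) / 0.95 = -0.3500 / 0.95 = -0.3684.
z_P − z_E = 1.5333 − (-0.3684) = 1.9017.
E = 1.9017 / √2 = 1.9017 / 1.41421 = 1.3447 ≈ 1.34.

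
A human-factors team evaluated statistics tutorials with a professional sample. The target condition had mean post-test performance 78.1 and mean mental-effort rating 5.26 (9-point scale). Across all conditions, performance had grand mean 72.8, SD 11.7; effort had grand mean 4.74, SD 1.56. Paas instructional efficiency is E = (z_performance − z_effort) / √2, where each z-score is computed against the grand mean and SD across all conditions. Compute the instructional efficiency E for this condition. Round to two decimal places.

0.08

z_performance = (78.1 − 72.8) / 11.7 = 5.3000 / 11.7 = 0.4530.
z_effort = (5.26 − 4.74) / 1.56 = 0.5200 / 1.56 = 0.3333.
z_P − z_E = 0.4530 − 0.3333 = 0.1197.
E = 0.1197 / √2 = 0.1197 / 1.41421 = 0.0846 ≈ 0.08.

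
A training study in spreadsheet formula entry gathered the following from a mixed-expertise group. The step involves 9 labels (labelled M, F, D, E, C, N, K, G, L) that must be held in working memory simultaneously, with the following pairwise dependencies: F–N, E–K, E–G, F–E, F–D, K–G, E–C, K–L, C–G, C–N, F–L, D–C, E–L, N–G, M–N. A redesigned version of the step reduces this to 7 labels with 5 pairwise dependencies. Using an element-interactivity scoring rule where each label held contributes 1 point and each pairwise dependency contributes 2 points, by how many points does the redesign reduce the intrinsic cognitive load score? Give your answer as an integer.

22

Original: 9 × 1 + 15 × 2 = 9 + 30 = 39.
Redesigned: 7 × 1 + 5 × 2 = 7 + 10 = 17.
Reduction = 39 − 17 = 22.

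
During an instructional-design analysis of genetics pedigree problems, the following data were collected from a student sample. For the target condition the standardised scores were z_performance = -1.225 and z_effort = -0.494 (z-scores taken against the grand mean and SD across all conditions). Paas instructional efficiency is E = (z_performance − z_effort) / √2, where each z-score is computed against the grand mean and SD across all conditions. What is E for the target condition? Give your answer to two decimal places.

-0.52

z_P − z_E = -1.225 − (-0.494) = -0.7310.
E = -0.7310 / √2 = -0.7310 / 1.41421 = -0.5169 ≈ -0.52.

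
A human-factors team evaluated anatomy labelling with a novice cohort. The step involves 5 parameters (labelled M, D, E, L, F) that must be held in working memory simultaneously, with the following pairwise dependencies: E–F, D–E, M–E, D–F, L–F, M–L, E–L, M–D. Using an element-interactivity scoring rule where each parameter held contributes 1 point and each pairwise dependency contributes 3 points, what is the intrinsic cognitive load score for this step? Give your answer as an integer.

29

Count of parameters held simultaneously: 5.
Count of pairwise dependencies listed: 8.
Element contribution: 5 × 1 = 5.
Interaction contribution: 8 × 3 = 24.
Intrinsic load = 5 + 24 = 29.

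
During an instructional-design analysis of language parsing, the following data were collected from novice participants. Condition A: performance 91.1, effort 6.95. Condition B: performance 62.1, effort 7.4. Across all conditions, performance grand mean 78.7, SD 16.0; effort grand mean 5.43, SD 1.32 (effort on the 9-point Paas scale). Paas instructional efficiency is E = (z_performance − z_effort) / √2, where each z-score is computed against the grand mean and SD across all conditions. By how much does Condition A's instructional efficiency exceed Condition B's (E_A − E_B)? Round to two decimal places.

Condition A: z_P = (91.1 − 78.7)/16.0 = 0.7750; z_E = (6.95 − 5.43)/1.32 = 1.1515; E_A = (0.7750 − 1.1515)/√2 = -0.2662.
Condition B: z_P = (62.1 − 78.7)/16.0 = -1.0375; z_E = (7.4 − 5.43)/1.32 = 1.4924; E_B = (-1.0375 − 1.4924)/√2 = -1.7889.
E_A − E_B = -0.2662 − (-1.7889) = 1.5227 ≈ 1.52.

1.52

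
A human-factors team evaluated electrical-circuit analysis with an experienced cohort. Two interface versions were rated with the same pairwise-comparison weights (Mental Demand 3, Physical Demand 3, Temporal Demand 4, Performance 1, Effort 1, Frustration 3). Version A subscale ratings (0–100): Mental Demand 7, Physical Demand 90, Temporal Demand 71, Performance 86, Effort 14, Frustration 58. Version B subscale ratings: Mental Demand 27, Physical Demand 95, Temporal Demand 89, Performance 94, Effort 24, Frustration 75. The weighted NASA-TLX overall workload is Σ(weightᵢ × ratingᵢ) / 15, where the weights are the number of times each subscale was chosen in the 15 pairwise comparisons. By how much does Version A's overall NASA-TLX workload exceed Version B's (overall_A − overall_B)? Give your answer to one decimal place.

-14.4

Version A weighted sum = 3·7 + 3·90 + 4·71 + 1·86 + 1·14 + 3·58 = 21 + 270 + 284 + 86 + 14 + 174 = 849; overall_A = 849/15 = 56.6000.
Version B weighted sum = 3·27 + 3·95 + 4·89 + 1·94 + 1·24 + 3·75 = 81 + 285 + 356 + 94 + 24 + 225 = 1065; overall_B = 1065/15 = 71.0000.
Difference = 56.6000 − 71.0000 = -14.4000 ≈ -14.4.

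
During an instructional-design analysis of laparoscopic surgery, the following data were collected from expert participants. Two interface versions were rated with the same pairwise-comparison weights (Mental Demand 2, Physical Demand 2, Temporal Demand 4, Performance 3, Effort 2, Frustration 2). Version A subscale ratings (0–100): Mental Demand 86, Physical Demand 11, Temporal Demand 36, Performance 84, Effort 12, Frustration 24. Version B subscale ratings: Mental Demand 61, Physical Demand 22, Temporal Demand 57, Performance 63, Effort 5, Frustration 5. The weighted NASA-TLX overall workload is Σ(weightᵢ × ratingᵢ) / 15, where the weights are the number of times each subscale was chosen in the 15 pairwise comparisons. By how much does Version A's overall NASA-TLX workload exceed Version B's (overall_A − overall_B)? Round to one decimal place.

3.9

Version A weighted sum = 2·86 + 2·11 + 4·36 + 3·84 + 2·12 + 2·24 = 172 + 22 + 144 + 252 + 24 + 48 = 662; overall_A = 662/15 = 44.1333.
Version B weighted sum = 2·61 + 2·22 + 4·57 + 3·63 + 2·5 + 2·5 = 122 + 44 + 228 + 189 + 10 + 10 = 603; overall_B = 603/15 = 40.2000.
Difference = 44.1333 − 40.2000 = 3.9333 ≈ 3.9.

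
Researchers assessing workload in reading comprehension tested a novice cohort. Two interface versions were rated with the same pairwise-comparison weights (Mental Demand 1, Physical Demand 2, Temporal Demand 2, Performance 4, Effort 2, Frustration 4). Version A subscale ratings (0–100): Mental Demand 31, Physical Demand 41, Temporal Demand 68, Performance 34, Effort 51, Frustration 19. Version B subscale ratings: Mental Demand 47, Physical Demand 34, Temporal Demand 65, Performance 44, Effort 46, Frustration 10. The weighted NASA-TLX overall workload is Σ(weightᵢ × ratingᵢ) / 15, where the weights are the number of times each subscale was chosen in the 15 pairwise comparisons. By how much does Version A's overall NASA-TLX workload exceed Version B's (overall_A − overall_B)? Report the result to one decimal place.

0.7

Version A weighted sum = 1·31 + 2·41 + 2·68 + 4·34 + 2·51 + 4·19 = 31 + 82 + 136 + 136 + 102 + 76 = 563; overall_A = 563/15 = 37.5333.
Version B weighted sum = 1·47 + 2·34 + 2·65 + 4·44 + 2·46 + 4·10 = 47 + 68 + 130 + 176 + 92 + 40 = 553; overall_B = 553/15 = 36.8667.
Difference = 37.5333 − 36.8667 = 0.6666 ≈ 0.7.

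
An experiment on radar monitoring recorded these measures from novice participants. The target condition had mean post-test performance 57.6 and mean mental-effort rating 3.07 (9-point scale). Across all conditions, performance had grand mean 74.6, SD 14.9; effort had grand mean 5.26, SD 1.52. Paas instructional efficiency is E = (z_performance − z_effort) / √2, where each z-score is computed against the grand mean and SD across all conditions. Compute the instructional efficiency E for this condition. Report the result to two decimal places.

z_performance = (57.6 − 74.6) / 14.9 = -17.0000 / 14.9 = -1.1409.
z_effort = (3.07 − 5.26) / 1.52 = -2.1900 / 1.52 = -1.4408.
z_P − z_E = -1.1409 − (-1.4408) = 0.2999.
E = 0.2999 / √2 = 0.2999 / 1.41421 = 0.2121 ≈ 0.21.

0.21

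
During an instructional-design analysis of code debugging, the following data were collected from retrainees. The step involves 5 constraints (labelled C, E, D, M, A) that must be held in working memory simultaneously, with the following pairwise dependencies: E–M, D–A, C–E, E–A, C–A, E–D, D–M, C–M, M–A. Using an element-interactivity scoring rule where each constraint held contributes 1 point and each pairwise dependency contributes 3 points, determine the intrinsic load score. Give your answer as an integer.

Count of constraints held simultaneously: 5.
Count of pairwise dependencies listed: 9.
Element contribution: 5 × 1 = 5.
Interaction contribution: 9 × 3 = 27.
Intrinsic load = 5 + 27 = 32.

32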